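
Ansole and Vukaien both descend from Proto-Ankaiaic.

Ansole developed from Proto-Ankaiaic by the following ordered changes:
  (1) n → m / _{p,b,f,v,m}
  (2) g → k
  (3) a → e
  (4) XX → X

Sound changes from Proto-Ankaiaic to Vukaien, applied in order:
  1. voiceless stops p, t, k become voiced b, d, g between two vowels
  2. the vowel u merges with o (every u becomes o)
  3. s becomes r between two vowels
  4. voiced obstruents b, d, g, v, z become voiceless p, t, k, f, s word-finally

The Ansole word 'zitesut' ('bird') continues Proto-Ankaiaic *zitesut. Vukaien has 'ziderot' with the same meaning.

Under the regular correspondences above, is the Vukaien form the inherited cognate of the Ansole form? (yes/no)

Derive the expected Vukaien reflex of *zitesut:
Vukaien: *zitesut
  zitesut → zidesut   [intervocalic voicing]
  zidesut → zidesot   [vowel merger]
  zidesot → ziderot   [rhotacism]
  ziderot (rule 4 does not apply)
  giving Vukaien ziderot.
Vukaien 'ziderot' matches the regular reflex exactly, so the pair is cognate.

yes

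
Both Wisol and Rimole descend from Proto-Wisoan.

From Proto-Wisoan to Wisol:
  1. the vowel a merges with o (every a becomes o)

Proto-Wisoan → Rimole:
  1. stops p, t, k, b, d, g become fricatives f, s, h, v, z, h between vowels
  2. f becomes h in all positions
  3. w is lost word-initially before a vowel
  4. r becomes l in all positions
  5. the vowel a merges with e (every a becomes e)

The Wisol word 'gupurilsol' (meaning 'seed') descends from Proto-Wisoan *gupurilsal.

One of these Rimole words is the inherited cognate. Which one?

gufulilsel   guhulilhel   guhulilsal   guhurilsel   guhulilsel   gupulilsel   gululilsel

guhulilsel

Rimole: *gupurilsal
  gupurilsal → gufurilsal   [intervocalic lenition]
  gufurilsal → guhurilsal   [unconditioned shift]
  guhurilsal (rule 3 does not apply)
  guhurilsal → guhulilsal   [unconditioned shift]
  guhulilsal → guhulilsel   [vowel merger]
  giving Rimole guhulilsel.
The other candidates each miss or misapply at least one Rimole change.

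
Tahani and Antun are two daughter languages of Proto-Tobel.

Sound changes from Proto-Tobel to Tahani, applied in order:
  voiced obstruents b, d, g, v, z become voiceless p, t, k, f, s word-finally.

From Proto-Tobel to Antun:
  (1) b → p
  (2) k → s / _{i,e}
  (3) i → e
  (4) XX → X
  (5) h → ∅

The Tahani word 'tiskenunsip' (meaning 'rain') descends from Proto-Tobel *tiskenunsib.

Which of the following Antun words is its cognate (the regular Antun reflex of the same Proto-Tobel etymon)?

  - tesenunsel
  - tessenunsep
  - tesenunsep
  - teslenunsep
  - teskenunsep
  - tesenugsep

tesenunsep

Antun: *tiskenunsib
  tiskenunsib → tiskenunsip   [unconditioned shift]
  tiskenunsip → tissenunsip   [palatalisation]
  tissenunsip → tessenunsep   [vowel merger]
  tessenunsep → tesenunsep   [degemination]
  tesenunsep (rule 5 does not apply)
  giving Antun tesenunsep.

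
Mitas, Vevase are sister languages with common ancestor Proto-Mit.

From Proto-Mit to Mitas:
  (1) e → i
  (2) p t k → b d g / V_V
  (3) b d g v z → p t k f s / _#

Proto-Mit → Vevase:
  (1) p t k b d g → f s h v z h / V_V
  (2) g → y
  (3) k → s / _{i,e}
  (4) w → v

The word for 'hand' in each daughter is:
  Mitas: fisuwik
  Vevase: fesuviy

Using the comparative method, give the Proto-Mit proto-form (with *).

Position 5: Mitas has w, Vevase has v. Mitas preserves w here (none of its changes turn any other segment into w), so the proto-segment is *w.
Position 7: Mitas has k, Vevase has y. Taking the neighbouring segments as reconstructed: Mitas k could go back to *k or *g; Vevase y could go back to *g or *y — the one source consistent with every daughter is *g.
Position 2: Mitas has i, Vevase has e. Vevase preserves e here (none of its changes turn any other segment into e), so the proto-segment is *e.
Continuing position by position gives *fesuwig; check it forward:
Mitas: *fesuwig > fisuwig > fisuwik  (by vowel merger, final devoicing)
Vevase: *fesuwig > fesuwiy > fesuviy  (by unconditioned shift, unconditioned shift)
Only *fesuwig yields all of Mitas fisuwik, Vevase fesuviy.

*fesuwig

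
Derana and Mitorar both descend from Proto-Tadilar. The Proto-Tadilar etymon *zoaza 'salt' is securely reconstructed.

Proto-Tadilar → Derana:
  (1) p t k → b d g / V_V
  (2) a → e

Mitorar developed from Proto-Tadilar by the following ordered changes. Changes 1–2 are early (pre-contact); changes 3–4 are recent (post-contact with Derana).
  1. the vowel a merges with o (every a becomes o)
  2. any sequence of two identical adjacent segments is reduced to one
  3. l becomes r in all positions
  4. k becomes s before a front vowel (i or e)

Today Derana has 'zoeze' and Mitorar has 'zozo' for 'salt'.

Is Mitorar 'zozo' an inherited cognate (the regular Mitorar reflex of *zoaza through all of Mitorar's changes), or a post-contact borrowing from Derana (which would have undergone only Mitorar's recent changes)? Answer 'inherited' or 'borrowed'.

inherited

If inherited, *zoaza would pass through all of Mitorar's changes:
Mitorar: *zoaza > zoozo > zozo  (by vowel merger, degemination)
If borrowed from Derana 'zoeze' after the early changes, it would undergo only the recent ones:
  rule 3 (unconditioned shift): no change (zoeze)
  rule 4 (palatalisation): no change (zoeze)
  ⇒ as a loan: zoeze
Mitorar 'zozo' matches the inherited outcome exactly, so it is an inherited cognate, not a loan.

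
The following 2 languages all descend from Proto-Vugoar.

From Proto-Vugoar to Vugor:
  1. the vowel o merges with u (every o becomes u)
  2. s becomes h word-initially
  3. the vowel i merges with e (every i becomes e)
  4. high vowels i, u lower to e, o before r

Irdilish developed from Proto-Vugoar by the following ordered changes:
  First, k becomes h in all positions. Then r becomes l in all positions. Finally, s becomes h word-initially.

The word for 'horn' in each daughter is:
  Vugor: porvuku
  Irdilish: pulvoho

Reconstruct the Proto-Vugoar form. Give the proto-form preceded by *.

Position 3: Vugor has r, Irdilish has l. Vugor preserves r here (none of its changes turn any other segment into r), so the proto-segment is *r.
Position 5: Vugor has u, Irdilish has o. Irdilish preserves o here (none of its changes turn any other segment into o), so the proto-segment is *o.
This points to *purvoko. Verify forward in each daughter:
Vugor: *purvoko
  purvoko → purvuku   [vowel merger]
  purvuku (rule 2 does not apply)
  purvuku (rule 3 does not apply)
  purvuku → porvuku   [pre-rhotic lowering]
  giving Vugor porvuku.
Irdilish: start from *purvoko.
  rule 1 (unconditioned shift): purvoko → purvoho
  rule 2 (unconditioned shift): purvoho → pulvoho
  rule 3: no change — pulvoho
  ⇒ Irdilish pulvoho
No other proto-form is consistent with every reflex, so the reconstruction is *purvoko.

*purvoko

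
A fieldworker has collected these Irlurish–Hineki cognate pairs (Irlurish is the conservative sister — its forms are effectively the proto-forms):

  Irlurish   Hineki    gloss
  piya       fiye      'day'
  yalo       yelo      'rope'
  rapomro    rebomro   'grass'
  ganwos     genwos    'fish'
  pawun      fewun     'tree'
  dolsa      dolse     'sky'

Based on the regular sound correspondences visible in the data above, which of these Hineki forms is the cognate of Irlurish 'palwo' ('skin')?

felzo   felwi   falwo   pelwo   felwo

pawun ~ fewun — Irlurish p corresponds to Hineki f word-initially before a back vowel.
yalo ~ yelo, pawun ~ fewun — Irlurish a corresponds to Hineki e after a consonant, before a consonant other than r, m, n, p, b, f, v.
Applying these to Irlurish 'palwo':
  palwo → falwo   (p→f word-initially before a back vowel)
  falwo → felwo   (a→e after a consonant, before a consonant other than r, m, n, p, b, f, v)
So the Hineki cognate is 'felwo'.

felwo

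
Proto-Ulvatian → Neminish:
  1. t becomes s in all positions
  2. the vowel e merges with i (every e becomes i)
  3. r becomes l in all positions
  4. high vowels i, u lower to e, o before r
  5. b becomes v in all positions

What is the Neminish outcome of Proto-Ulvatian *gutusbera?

Neminish: *gutusbera > gususbera > gususbira > gususbila > gususvila  (by unconditioned shift, vowel merger, unconditioned shift, unconditioned shift)

gususvila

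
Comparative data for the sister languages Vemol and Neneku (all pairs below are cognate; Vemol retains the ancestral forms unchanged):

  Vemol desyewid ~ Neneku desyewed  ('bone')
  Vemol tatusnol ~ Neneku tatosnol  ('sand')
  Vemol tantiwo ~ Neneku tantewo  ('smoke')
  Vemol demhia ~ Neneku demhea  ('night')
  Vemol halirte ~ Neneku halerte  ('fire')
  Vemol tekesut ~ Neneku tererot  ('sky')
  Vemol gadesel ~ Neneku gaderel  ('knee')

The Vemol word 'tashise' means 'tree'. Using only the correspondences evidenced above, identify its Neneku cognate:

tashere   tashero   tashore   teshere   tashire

tashere

desyewid ~ desyewed, tantiwo ~ tantewo — Vemol i corresponds to Neneku e after a consonant, before a consonant other than r, m, n, p, b, f, v.
gadesel ~ gaderel — Vemol s corresponds to Neneku r between vowels (before a front vowel).
Applying these to Vemol 'tashise':
  tashise → tashese   (i→e after a consonant, before a consonant other than r, m, n, p, b, f, v)
  tashese → tashere   (s→r between vowels (before a front vowel))
So the Neneku cognate is 'tashere'.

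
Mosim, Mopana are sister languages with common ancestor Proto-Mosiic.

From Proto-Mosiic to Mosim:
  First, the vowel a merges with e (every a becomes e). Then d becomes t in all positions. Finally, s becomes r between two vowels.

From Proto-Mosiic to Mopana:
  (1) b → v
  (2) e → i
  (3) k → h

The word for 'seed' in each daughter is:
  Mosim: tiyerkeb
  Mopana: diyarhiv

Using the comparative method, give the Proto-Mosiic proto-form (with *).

Position 7: Mosim has e, Mopana has i. Taking the neighbouring segments as reconstructed: Mosim e could go back to *a or *e; Mopana i could go back to *e or *i — the one source consistent with every daughter is *e.
Position 4: Mosim has e, Mopana has a. Mopana preserves a here (none of its changes turn any other segment into a), so the proto-segment is *a.
Verify the candidate proto-form against each daughter:
Mosim: *diyarkeb > diyerkeb > tiyerkeb  (by vowel merger, unconditioned shift)
Mopana: *diyarkeb > diyarkev > diyarkiv > diyarhiv  (by unconditioned shift, vowel merger, unconditioned shift)
*diyarkeb is the unique common source.

*diyarkeb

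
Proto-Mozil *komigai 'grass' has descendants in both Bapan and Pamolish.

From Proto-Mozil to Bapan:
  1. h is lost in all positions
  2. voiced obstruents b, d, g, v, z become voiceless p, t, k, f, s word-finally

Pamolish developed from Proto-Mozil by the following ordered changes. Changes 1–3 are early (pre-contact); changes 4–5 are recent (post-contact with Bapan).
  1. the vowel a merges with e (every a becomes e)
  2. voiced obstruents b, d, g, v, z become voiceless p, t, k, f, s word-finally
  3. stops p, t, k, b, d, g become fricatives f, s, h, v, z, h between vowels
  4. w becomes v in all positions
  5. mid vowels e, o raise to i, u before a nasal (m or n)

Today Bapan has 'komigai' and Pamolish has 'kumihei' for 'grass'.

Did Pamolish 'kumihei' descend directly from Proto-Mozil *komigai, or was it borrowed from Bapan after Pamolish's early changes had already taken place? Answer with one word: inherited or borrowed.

If inherited, *komigai would pass through all of Pamolish's changes:
Pamolish: start from *komigai.
  rule 1 (vowel merger): komigai → komigei
  rule 2: no change — komigei
  rule 3 (intervocalic lenition): komigei → komihei
  rule 4: no change — komihei
  rule 5 (pre-nasal raising): komihei → kumihei
  ⇒ Pamolish kumihei
If borrowed from Bapan 'komigai' after the early changes, it would undergo only the recent ones:
  rule 4 (unconditioned shift): no change (komigai)
  rule 5 (pre-nasal raising): komigai → kumigai
  ⇒ as a loan: kumigai
Pamolish 'kumihei' matches the inherited outcome exactly, so it is an inherited cognate, not a loan.

inherited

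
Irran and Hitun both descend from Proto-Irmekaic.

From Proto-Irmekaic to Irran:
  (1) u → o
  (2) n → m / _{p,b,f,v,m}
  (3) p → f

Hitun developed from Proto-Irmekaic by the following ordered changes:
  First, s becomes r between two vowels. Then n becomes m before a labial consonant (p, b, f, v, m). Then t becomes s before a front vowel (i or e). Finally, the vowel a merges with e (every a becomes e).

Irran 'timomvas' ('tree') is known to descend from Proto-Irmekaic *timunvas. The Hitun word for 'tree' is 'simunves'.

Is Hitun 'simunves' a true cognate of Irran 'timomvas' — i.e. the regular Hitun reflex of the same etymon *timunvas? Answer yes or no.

Derive the expected Hitun reflex of *timunvas:
Hitun: *timunvas
  timunvas (rule 1 does not apply)
  timunvas → timumvas   [nasal place assimilation]
  timumvas → simumvas   [palatalisation]
  simumvas → simumves   [vowel merger]
  giving Hitun simumves.
The regular Hitun reflex would be 'simumves', but the attested form is 'simunves'. The correspondence is irregular, so they are not cognates (the Hitun form has a different source).

no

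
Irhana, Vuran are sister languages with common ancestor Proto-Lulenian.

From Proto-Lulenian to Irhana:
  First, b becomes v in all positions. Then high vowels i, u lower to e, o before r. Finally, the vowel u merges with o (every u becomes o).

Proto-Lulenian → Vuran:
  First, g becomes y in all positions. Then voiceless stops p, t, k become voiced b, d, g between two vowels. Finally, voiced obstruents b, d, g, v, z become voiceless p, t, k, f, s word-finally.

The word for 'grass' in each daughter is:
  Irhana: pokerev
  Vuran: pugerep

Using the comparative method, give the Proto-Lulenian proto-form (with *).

*pukereb

Position 7: Irhana has v, Vuran has p. Taking the neighbouring segments as reconstructed: Irhana v could go back to *b or *v; Vuran p could go back to *p or *b — the one source consistent with every daughter is *b.
Position 3: Irhana has k, Vuran has g. Irhana preserves k here (none of its changes turn any other segment into k), so the proto-segment is *k.
Position 2: Irhana has o, Vuran has u. Vuran preserves u here (none of its changes turn any other segment into u), so the proto-segment is *u.
Continuing position by position gives *pukereb; check it forward:
Irhana: start from *pukereb.
  rule 1 (unconditioned shift): pukereb → pukerev
  rule 2: no change — pukerev
  rule 3 (vowel merger): pukerev → pokerev
  ⇒ Irhana pokerev
Vuran: start from *pukereb.
  rule 1: no change — pukereb
  rule 2 (intervocalic voicing): pukereb → pugereb
  rule 3 (final devoicing): pugereb → pugerep
  ⇒ Vuran pugerep
Only *pukereb yields all of Irhana pokerev, Vuran pugerep.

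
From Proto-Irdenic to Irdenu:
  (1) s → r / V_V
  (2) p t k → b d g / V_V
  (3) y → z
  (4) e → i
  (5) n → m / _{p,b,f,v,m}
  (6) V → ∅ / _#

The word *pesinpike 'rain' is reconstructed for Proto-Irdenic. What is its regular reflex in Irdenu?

pirimpig

Irdenu: start from *pesinpike.
  rule 1 (rhotacism): pesinpike → perinpike
  rule 2 (intervocalic voicing): perinpike → perinpige
  rule 3: no change — perinpige
  rule 4 (vowel merger): perinpige → pirinpigi
  rule 5 (nasal place assimilation): pirinpigi → pirimpigi
  rule 6 (apocope): pirimpigi → pirimpig
  ⇒ Irdenu pirimpig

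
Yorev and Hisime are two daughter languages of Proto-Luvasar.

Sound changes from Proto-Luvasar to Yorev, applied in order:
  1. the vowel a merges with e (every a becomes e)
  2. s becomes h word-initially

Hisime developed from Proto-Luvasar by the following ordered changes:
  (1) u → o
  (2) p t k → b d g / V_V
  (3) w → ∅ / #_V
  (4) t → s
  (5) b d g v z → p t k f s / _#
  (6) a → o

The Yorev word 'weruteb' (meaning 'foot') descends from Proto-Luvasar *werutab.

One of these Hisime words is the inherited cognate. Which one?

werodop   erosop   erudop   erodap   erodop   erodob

Hisime: start from *werutab.
  rule 1 (vowel merger): werutab → werotab
  rule 2 (intervocalic voicing): werotab → werodab
  rule 3 (glide loss): werodab → erodab
  rule 4: no change — erodab
  rule 5 (final devoicing): erodab → erodap
  rule 6 (vowel merger): erodap → erodop
  ⇒ Hisime erodop
Only 'erodop' matches the regular Hisime development of *werutab.

erodop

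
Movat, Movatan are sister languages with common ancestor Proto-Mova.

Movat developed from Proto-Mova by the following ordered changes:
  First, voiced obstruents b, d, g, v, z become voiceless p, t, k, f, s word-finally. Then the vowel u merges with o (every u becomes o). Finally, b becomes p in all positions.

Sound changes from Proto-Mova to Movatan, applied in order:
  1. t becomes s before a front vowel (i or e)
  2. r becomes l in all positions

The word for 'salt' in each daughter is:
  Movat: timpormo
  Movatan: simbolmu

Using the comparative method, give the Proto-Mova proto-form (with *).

*timbormu

Position 8: Movat has o, Movatan has u. Movatan preserves u here (none of its changes turn any other segment into u), so the proto-segment is *u.
Position 6: Movat has r, Movatan has l. Movat preserves r here (none of its changes turn any other segment into r), so the proto-segment is *r.
Position 1: Movat has t, Movatan has s. Taking the neighbouring segments as reconstructed: Movat t can only go back to *t; Movatan s could go back to *t or *s — the one source consistent with every daughter is *t.
Verify the candidate proto-form against each daughter:
Movat: start from *timbormu.
  rule 1: no change — timbormu
  rule 2 (vowel merger): timbormu → timbormo
  rule 3 (unconditioned shift): timbormo → timpormo
  ⇒ Movat timpormo
Movatan: *timbormu
  timbormu → simbormu   [palatalisation]
  simbormu → simbolmu   [unconditioned shift]
  giving Movatan simbolmu.
*timbormu is the unique common source.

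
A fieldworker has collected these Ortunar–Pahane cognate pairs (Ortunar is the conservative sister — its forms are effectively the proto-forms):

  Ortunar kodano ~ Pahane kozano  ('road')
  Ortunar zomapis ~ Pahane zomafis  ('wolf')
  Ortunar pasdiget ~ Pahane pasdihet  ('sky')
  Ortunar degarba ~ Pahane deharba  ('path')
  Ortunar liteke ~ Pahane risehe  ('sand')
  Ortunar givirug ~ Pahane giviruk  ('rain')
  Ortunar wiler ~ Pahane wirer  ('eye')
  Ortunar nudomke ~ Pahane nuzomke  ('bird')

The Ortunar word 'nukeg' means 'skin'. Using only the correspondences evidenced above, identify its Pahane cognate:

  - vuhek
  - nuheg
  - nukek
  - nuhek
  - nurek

liteke ~ risehe — Ortunar k corresponds to Pahane h between vowels (before a front vowel).
givirug ~ giviruk — Ortunar g corresponds to Pahane k word-finally.
Applying these to Ortunar 'nukeg':
  nukeg → nuheg   (k→h between vowels (before a front vowel))
  nuheg → nuhek   (g→k word-finally)
So the Pahane cognate is 'nuhek'.

nuhek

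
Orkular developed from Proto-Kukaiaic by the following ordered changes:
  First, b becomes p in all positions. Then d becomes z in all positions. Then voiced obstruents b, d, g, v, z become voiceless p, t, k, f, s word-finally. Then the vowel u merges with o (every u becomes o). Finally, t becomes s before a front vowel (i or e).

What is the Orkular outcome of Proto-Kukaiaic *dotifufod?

zosifofos

Orkular: start from *dotifufod.
  rule 1: no change — dotifufod
  rule 2 (unconditioned shift): dotifufod → zotifufoz
  rule 3 (final devoicing): zotifufoz → zotifufos
  rule 4 (vowel merger): zotifufos → zotifofos
  rule 5 (palatalisation): zotifofos → zosifofos
  ⇒ Orkular zosifofos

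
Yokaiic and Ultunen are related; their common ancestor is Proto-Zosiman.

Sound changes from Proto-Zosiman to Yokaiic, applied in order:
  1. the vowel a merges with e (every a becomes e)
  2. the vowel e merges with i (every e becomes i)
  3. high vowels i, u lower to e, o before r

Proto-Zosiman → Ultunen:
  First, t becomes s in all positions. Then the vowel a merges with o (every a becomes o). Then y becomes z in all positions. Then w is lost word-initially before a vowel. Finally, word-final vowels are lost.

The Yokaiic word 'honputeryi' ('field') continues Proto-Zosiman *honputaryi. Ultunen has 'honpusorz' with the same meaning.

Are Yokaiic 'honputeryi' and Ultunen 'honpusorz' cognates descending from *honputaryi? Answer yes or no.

yes

Derive the expected Ultunen reflex of *honputaryi:
Ultunen: *honputaryi
  honputaryi → honpusaryi   [unconditioned shift]
  honpusaryi → honpusoryi   [vowel merger]
  honpusoryi → honpusorzi   [unconditioned shift]
  honpusorzi (rule 4 does not apply)
  honpusorzi → honpusorz   [apocope]
  giving Ultunen honpusorz.
Ultunen 'honpusorz' matches the regular reflex exactly, so the pair is cognate.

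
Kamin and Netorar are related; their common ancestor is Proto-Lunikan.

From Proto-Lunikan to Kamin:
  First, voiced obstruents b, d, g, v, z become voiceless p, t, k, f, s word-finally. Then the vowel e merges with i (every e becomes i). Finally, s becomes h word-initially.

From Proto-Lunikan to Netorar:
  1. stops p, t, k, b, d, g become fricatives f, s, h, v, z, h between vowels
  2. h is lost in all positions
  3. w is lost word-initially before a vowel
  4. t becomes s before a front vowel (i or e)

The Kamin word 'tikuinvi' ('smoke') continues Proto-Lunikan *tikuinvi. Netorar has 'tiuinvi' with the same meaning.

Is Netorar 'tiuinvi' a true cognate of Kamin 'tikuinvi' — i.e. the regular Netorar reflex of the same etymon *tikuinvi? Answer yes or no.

no

Derive the expected Netorar reflex of *tikuinvi:
Netorar: *tikuinvi > tihuinvi > tiuinvi > siuinvi  (by intervocalic lenition, h-loss, palatalisation)
The regular Netorar reflex would be 'siuinvi', but the attested form is 'tiuinvi'. The correspondence is irregular, so they are not cognates (the Netorar form has a different source).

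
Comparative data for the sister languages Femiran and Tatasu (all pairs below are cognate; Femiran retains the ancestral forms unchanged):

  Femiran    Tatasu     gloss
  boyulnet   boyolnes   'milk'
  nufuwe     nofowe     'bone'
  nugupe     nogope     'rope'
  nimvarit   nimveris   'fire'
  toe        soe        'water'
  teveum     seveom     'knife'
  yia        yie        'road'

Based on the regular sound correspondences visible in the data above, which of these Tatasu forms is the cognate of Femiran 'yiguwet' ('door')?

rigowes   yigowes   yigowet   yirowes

boyulnet ~ boyolnes, nufuwe ~ nofowe — Femiran u corresponds to Tatasu o after a consonant, before a consonant other than r, m, n, p, b, f, v.
boyulnet ~ boyolnes, nimvarit ~ nimveris — Femiran t corresponds to Tatasu s word-finally.
Applying these to Femiran 'yiguwet':
  yiguwet → yigowet   (u→o after a consonant, before a consonant other than r, m, n, p, b, f, v)
  yigowet → yigowes   (t→s word-finally)
So the Tatasu cognate is 'yigowes'.

yigowes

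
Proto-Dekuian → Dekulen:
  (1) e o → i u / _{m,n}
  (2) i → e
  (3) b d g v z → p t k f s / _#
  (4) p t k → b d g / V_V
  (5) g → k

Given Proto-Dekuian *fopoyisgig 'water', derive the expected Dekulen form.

Dekulen: start from *fopoyisgig.
  rule 1: no change — fopoyisgig
  rule 2 (vowel merger): fopoyisgig → fopoyesgeg
  rule 3 (final devoicing): fopoyesgeg → fopoyesgek
  rule 4 (intervocalic voicing): fopoyesgek → foboyesgek
  rule 5 (unconditioned shift): foboyesgek → foboyeskek
  ⇒ Dekulen foboyeskek

foboyeskek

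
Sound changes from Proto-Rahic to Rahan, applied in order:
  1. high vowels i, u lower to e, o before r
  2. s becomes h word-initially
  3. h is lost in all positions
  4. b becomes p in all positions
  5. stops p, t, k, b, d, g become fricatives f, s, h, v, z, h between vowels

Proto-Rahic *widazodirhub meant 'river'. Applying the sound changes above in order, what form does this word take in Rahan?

Rahan: *widazodirhub
  widazodirhub → widazoderhub   [pre-rhotic lowering]
  widazoderhub (rule 2 does not apply)
  widazoderhub → widazoderub   [h-loss]
  widazoderub → widazoderup   [unconditioned shift]
  widazoderup → wizazozerup   [intervocalic lenition]
  giving Rahan wizazozerup.

wizazozerup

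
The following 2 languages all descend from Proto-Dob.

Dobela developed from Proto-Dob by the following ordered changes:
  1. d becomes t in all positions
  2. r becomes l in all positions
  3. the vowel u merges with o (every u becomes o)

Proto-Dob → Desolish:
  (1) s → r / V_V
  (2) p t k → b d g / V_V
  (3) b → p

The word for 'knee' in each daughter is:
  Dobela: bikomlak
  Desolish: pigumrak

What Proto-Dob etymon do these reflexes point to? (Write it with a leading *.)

Position 6: Dobela has l, Desolish has r. Taking the neighbouring segments as reconstructed: Dobela l could go back to *l or *r; Desolish r can only go back to *r — the one source consistent with every daughter is *r.
Position 4: Dobela has o, Desolish has u. Desolish preserves u here (none of its changes turn any other segment into u), so the proto-segment is *u.
Continuing position by position gives *bikumrak; check it forward:
Dobela: *bikumrak > bikumlak > bikomlak  (by unconditioned shift, vowel merger)
Desolish: *bikumrak > bigumrak > pigumrak  (by intervocalic voicing, unconditioned shift)
No other proto-form is consistent with every reflex, so the reconstruction is *bikumrak.

*bikumrak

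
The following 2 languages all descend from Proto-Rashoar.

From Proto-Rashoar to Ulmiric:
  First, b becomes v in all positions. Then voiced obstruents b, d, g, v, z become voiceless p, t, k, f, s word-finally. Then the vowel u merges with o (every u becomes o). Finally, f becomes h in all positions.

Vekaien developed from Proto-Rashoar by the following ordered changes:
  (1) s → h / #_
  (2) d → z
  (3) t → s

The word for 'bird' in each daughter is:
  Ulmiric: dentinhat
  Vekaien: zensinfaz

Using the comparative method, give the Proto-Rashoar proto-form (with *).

Position 4: Ulmiric has t, Vekaien has s. Taking the neighbouring segments as reconstructed: Ulmiric t can only go back to *t; Vekaien s could go back to *t or *s — the one source consistent with every daughter is *t.
Position 1: Ulmiric has d, Vekaien has z. Ulmiric preserves d here (none of its changes turn any other segment into d), so the proto-segment is *d.
Continuing position by position gives *dentinfad; check it forward:
Ulmiric: *dentinfad > dentinfat > dentinhat  (by final devoicing, unconditioned shift)
Vekaien: *dentinfad
  dentinfad (rule 1 does not apply)
  dentinfad → zentinfaz   [unconditioned shift]
  zentinfaz → zensinfaz   [unconditioned shift]
  giving Vekaien zensinfaz.
*dentinfad is the unique common source.

*dentinfad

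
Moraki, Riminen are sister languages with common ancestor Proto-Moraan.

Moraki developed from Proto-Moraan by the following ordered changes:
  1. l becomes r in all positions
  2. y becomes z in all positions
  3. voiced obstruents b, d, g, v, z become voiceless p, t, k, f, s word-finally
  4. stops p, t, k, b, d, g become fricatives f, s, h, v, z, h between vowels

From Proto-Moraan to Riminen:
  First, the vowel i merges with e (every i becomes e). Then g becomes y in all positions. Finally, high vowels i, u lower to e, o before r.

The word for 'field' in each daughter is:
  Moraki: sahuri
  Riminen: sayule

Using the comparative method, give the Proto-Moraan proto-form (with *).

Position 5: Moraki has r, Riminen has l. Riminen preserves l here (none of its changes turn any other segment into l), so the proto-segment is *l.
Position 3: Moraki has h, Riminen has y. Taking the neighbouring segments as reconstructed: Moraki h could go back to *k or *g or *h; Riminen y could go back to *g or *y — the one source consistent with every daughter is *g.
Position 6: Moraki has i, Riminen has e. Moraki preserves i here (none of its changes turn any other segment into i), so the proto-segment is *i.
The remaining positions agree across the daughters. Check the candidate against every language:
Moraki: *saguli > saguri > sahuri  (by unconditioned shift, intervocalic lenition)
Riminen: *saguli
  saguli → sagule   [vowel merger]
  sagule → sayule   [unconditioned shift]
  sayule (rule 3 does not apply)
  giving Riminen sayule.
Only *saguli yields all of Moraki sahuri, Riminen sayule.

*saguli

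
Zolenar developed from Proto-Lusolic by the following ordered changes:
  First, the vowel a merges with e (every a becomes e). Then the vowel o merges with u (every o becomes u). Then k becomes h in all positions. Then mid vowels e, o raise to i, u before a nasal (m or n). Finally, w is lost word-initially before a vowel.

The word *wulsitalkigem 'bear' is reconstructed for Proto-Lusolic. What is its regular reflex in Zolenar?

ulsitelhigim

Zolenar: *wulsitalkigem > wulsitelkigem > wulsitelhigem > wulsitelhigim > ulsitelhigim  (by vowel merger, unconditioned shift, pre-nasal raising, glide loss)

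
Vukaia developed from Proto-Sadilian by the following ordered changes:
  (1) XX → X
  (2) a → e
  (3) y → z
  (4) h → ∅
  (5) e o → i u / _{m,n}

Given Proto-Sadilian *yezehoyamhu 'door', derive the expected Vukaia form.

Vukaia: start from *yezehoyamhu.
  rule 1: no change — yezehoyamhu
  rule 2 (vowel merger): yezehoyamhu → yezehoyemhu
  rule 3 (unconditioned shift): yezehoyemhu → zezehozemhu
  rule 4 (h-loss): zezehozemhu → zezeozemu
  rule 5 (pre-nasal raising): zezeozemu → zezeozimu
  ⇒ Vukaia zezeozimu

zezeozimu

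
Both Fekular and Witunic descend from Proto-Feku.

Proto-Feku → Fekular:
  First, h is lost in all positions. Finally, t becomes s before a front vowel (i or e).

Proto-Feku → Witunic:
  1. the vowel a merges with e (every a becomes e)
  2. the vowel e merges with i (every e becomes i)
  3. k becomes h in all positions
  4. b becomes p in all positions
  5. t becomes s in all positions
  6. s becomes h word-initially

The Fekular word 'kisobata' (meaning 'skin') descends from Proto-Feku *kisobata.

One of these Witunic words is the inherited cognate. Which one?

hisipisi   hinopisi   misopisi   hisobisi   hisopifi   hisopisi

Witunic: start from *kisobata.
  rule 1 (vowel merger): kisobata → kisobete
  rule 2 (vowel merger): kisobete → kisobiti
  rule 3 (unconditioned shift): kisobiti → hisobiti
  rule 4 (unconditioned shift): hisobiti → hisopiti
  rule 5 (unconditioned shift): hisopiti → hisopisi
  rule 6: no change — hisopisi
  ⇒ Witunic hisopisi
The other candidates each miss or misapply at least one Witunic change.

hisopisi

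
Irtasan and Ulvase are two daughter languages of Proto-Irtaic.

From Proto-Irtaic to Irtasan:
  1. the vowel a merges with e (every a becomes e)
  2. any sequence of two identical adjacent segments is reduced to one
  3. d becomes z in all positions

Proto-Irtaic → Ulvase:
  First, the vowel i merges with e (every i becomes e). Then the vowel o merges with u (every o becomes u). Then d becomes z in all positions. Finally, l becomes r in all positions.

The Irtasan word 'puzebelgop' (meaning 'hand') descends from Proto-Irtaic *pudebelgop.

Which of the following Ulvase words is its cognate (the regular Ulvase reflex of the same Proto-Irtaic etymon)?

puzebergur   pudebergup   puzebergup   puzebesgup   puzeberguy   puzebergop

puzebergup

Ulvase: start from *pudebelgop.
  rule 1: no change — pudebelgop
  rule 2 (vowel merger): pudebelgop → pudebelgup
  rule 3 (unconditioned shift): pudebelgup → puzebelgup
  rule 4 (unconditioned shift): puzebelgup → puzebergup
  ⇒ Ulvase puzebergup
The other candidates each miss or misapply at least one Ulvase change.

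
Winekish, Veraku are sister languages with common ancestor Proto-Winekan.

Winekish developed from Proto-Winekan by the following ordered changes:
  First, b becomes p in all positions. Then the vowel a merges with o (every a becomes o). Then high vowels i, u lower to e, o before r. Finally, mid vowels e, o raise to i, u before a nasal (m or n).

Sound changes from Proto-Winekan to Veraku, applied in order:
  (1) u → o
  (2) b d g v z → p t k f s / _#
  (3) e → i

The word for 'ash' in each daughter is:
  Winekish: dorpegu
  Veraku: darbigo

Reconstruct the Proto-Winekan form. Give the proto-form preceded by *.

*darbegu

Position 2: Winekish has o, Veraku has a. Veraku preserves a here (none of its changes turn any other segment into a), so the proto-segment is *a.
Position 4: Winekish has p, Veraku has b. Veraku preserves b here (none of its changes turn any other segment into b), so the proto-segment is *b.
Verify the candidate proto-form against each daughter:
Winekish: *darbegu > darpegu > dorpegu  (by unconditioned shift, vowel merger)
Veraku: start from *darbegu.
  rule 1 (vowel merger): darbegu → darbego
  rule 2: no change — darbego
  rule 3 (vowel merger): darbego → darbigo
  ⇒ Veraku darbigo
No other proto-form is consistent with every reflex, so the reconstruction is *darbegu.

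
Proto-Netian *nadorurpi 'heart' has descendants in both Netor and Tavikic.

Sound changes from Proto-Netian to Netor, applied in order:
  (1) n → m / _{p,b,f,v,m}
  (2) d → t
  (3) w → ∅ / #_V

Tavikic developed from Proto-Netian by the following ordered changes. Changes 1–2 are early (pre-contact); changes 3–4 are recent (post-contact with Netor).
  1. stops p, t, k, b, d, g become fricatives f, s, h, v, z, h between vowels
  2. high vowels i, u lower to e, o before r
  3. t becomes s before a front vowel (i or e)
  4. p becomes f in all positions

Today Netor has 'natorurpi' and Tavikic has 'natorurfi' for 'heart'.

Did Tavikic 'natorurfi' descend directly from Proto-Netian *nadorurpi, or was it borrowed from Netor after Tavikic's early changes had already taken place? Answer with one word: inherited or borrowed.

If inherited, *nadorurpi would pass through all of Tavikic's changes:
Tavikic: *nadorurpi
  nadorurpi → nazorurpi   [intervocalic lenition]
  nazorurpi → nazororpi   [pre-rhotic lowering]
  nazororpi (rule 3 does not apply)
  nazororpi → nazororfi   [unconditioned shift]
  giving Tavikic nazororfi.
If borrowed from Netor 'natorurpi' after the early changes, it would undergo only the recent ones:
  rule 3 (palatalisation): no change (natorurpi)
  rule 4 (unconditioned shift): natorurpi → natorurfi
  ⇒ as a loan: natorurfi
Tavikic 'natorurfi' matches the loan outcome 'natorurfi', not the inherited 'nazororfi' — it skipped the early Tavikic changes, so it was borrowed from Netor.

borrowed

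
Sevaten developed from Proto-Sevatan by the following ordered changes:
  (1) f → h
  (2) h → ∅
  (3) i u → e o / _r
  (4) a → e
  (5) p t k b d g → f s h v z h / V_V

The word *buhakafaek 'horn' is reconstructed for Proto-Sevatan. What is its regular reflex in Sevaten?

Sevaten: start from *buhakafaek.
  rule 1 (unconditioned shift): buhakafaek → buhakahaek
  rule 2 (h-loss): buhakahaek → buakaaek
  rule 3: no change — buakaaek
  rule 4 (vowel merger): buakaaek → buekeeek
  rule 5 (intervocalic lenition): buekeeek → bueheeek
  ⇒ Sevaten bueheeek

bueheeek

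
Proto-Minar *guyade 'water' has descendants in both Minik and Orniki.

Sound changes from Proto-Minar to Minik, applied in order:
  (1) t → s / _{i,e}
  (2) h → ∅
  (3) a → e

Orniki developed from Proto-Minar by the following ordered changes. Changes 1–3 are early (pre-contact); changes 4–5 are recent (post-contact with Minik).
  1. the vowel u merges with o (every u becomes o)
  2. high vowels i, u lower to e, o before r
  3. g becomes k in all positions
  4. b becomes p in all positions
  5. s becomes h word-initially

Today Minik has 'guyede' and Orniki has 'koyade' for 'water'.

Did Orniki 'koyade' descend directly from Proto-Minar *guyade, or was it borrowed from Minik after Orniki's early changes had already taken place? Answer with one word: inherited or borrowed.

If inherited, *guyade would pass through all of Orniki's changes:
Orniki: *guyade > goyade > koyade  (by vowel merger, unconditioned shift)
If borrowed from Minik 'guyede' after the early changes, it would undergo only the recent ones:
  rule 4 (unconditioned shift): no change (guyede)
  rule 5 (debuccalisation): no change (guyede)
  ⇒ as a loan: guyede
Orniki 'koyade' matches the inherited outcome exactly, so it is an inherited cognate, not a loan.

inherited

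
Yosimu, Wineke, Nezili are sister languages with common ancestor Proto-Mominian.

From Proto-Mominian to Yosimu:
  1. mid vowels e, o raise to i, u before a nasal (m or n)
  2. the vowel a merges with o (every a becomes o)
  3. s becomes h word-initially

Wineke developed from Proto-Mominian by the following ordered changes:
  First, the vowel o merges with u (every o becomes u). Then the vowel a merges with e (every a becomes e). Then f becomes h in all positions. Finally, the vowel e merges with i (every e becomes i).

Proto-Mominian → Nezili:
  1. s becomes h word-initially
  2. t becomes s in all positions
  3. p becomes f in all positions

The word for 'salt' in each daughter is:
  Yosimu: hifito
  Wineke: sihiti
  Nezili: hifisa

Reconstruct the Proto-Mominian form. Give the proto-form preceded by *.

Position 6: Yosimu has o, Wineke has i, Nezili has a. Nezili preserves a here (none of its changes turn any other segment into a), so the proto-segment is *a.
Position 5: Yosimu has t, Wineke has t, Nezili has s. Yosimu preserves t here (none of its changes turn any other segment into t), so the proto-segment is *t.
Position 1: Yosimu has h, Wineke has s, Nezili has h. Wineke preserves s here (none of its changes turn any other segment into s), so the proto-segment is *s.
This points to *sifita. Verify forward in each daughter:
Yosimu: start from *sifita.
  rule 1: no change — sifita
  rule 2 (vowel merger): sifita → sifito
  rule 3 (debuccalisation): sifito → hifito
  ⇒ Yosimu hifito
Wineke: start from *sifita.
  rule 1: no change — sifita
  rule 2 (vowel merger): sifita → sifite
  rule 3 (unconditioned shift): sifite → sihite
  rule 4 (vowel merger): sihite → sihiti
  ⇒ Wineke sihiti
Nezili: *sifita > hifita > hifisa  (by debuccalisation, unconditioned shift)
Only *sifita yields all of Yosimu hifito, Wineke sihiti, Nezili hifisa.

*sifita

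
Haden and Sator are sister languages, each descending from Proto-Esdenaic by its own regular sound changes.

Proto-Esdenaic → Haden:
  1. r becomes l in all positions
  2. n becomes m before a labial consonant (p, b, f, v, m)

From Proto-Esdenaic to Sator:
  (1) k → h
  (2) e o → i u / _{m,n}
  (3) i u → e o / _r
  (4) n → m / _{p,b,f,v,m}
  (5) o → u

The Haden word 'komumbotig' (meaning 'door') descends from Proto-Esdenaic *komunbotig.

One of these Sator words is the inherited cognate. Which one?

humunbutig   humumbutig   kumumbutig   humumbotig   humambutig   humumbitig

Sator: *komunbotig > homunbotig > humunbotig > humumbotig > humumbutig  (by unconditioned shift, pre-nasal raising, nasal place assimilation, vowel merger)

humumbutig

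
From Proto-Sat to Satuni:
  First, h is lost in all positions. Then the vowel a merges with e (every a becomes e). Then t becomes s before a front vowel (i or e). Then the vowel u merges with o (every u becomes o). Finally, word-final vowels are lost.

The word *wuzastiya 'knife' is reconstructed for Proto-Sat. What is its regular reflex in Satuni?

Satuni: *wuzastiya > wuzestiye > wuzessiye > wozessiye > wozessiy  (by vowel merger, palatalisation, vowel merger, apocope)

wozessiy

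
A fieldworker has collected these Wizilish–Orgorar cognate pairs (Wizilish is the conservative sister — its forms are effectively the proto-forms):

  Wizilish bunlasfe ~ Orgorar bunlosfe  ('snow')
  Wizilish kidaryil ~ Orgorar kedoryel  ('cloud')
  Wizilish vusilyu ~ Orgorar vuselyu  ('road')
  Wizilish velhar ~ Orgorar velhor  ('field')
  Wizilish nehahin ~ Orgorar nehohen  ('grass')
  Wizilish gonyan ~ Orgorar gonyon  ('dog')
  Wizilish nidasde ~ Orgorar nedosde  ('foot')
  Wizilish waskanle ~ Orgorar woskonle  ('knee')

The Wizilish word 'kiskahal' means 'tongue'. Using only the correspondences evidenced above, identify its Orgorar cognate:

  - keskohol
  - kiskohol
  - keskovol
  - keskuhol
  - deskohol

keskohol

kidaryil ~ kedoryel, vusilyu ~ vuselyu — Wizilish i corresponds to Orgorar e after a consonant, before a consonant other than r, m, n, p, b, f, v.
bunlasfe ~ bunlosfe, nehahin ~ nehohen — Wizilish a corresponds to Orgorar o after a consonant, before a consonant other than r, m, n, p, b, f, v.
Applying these to Wizilish 'kiskahal':
  kiskahal → keskahal   (i→e after a consonant, before a consonant other than r, m, n, p, b, f, v)
  keskahal → keskohal   (a→o after a consonant, before a consonant other than r, m, n, p, b, f, v)
  keskohal → keskohol   (a→o after a consonant, before a consonant other than r, m, n, p, b, f, v)
So the Orgorar cognate is 'keskohol'.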